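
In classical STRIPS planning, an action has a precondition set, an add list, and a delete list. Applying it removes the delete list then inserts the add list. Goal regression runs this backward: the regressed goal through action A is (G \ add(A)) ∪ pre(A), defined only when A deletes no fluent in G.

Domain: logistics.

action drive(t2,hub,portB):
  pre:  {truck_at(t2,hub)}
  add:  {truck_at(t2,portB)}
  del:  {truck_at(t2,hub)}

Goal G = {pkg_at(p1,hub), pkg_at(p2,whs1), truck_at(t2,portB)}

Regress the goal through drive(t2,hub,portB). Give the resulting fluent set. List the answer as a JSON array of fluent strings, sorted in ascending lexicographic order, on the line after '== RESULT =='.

Regress:
  G ∩ del = {}  (empty — regression defined)
  G \ add = {pkg_at(p1,hub), pkg_at(p2,whs1), truck_at(t2,portB)} \ {truck_at(t2,portB)} = {pkg_at(p1,hub), pkg_at(p2,whs1)}
  ∪ pre   = {pkg_at(p1,hub), pkg_at(p2,whs1)} ∪ {truck_at(t2,hub)}
          = {pkg_at(p1,hub), pkg_at(p2,whs1), truck_at(t2,hub)}

== RESULT ==
["pkg_at(p1,hub)", "pkg_at(p2,whs1)", "truck_at(t2,hub)"]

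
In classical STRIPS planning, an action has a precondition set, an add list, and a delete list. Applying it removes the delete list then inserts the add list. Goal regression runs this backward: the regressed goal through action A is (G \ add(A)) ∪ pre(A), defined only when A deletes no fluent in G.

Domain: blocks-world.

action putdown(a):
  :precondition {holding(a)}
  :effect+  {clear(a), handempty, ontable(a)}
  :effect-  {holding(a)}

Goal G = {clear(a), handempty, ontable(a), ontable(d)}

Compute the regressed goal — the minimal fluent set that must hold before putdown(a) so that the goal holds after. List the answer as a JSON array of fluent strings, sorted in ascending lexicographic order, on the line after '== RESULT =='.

Compute (G \ add) ∪ pre:
  G ∩ del = {}  (empty — regression defined)
  G \ add = {clear(a), handempty, ontable(a), ontable(d)} \ {clear(a), handempty, ontable(a)} = {ontable(d)}
  ∪ pre   = {ontable(d)} ∪ {holding(a)}
          = {holding(a), ontable(d)}

== RESULT ==
["holding(a)", "ontable(d)"]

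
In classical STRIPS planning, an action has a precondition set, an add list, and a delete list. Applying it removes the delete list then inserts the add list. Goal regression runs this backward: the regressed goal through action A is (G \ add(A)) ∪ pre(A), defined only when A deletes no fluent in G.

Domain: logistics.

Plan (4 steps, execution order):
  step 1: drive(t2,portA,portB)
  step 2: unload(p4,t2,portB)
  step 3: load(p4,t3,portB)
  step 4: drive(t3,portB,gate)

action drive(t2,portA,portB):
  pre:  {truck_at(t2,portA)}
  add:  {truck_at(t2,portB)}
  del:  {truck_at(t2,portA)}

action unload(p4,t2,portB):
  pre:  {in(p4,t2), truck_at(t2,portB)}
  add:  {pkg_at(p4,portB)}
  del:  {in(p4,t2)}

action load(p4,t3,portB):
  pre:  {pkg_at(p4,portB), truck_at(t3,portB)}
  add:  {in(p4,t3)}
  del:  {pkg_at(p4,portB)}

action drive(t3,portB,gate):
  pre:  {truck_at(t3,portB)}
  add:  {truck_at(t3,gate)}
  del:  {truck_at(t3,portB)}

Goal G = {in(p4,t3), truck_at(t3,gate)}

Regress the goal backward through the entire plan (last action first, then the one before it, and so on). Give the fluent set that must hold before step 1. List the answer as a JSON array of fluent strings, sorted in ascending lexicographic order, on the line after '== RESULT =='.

Work backward from the goal:
  through step 4 (drive(t3,portB,gate)): drop {truck_at(t3,gate)}, keep {in(p4,t3)}, require {truck_at(t3,portB)}
    → {in(p4,t3), truck_at(t3,portB)}
  through step 3 (load(p4,t3,portB)): drop {in(p4,t3)}, keep {truck_at(t3,portB)}, require {pkg_at(p4,portB), truck_at(t3,portB)}
    → {pkg_at(p4,portB), truck_at(t3,portB)}
  through step 2 (unload(p4,t2,portB)): drop {pkg_at(p4,portB)}, keep {truck_at(t3,portB)}, require {in(p4,t2), truck_at(t2,portB)}
    → {in(p4,t2), truck_at(t2,portB), truck_at(t3,portB)}
  through step 1 (drive(t2,portA,portB)): drop {truck_at(t2,portB)}, keep {in(p4,t2), truck_at(t3,portB)}, require {truck_at(t2,portA)}
    → {in(p4,t2), truck_at(t2,portA), truck_at(t3,portB)}

== RESULT ==
["in(p4,t2)", "truck_at(t2,portA)", "truck_at(t3,portB)"]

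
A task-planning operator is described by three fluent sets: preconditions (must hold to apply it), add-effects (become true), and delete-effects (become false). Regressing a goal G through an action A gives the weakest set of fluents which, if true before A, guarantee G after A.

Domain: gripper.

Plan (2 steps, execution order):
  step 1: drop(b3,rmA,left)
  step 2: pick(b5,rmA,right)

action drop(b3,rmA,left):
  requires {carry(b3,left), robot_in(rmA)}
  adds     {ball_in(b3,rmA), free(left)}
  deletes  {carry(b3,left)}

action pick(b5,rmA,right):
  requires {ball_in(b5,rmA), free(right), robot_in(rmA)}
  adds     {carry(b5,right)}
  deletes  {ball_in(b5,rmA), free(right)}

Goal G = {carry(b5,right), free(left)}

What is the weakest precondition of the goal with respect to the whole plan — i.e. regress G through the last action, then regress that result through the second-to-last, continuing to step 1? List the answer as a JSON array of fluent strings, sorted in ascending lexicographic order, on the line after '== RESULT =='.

Work backward from the goal:
  through step 2 (pick(b5,rmA,right)): drop {carry(b5,right)}, keep {free(left)}, require {ball_in(b5,rmA), free(right), robot_in(rmA)}
    → {ball_in(b5,rmA), free(left), free(right), robot_in(rmA)}
  through step 1 (drop(b3,rmA,left)): drop {free(left)}, keep {ball_in(b5,rmA), free(right), robot_in(rmA)}, require {carry(b3,left), robot_in(rmA)}
    → {ball_in(b5,rmA), carry(b3,left), free(right), robot_in(rmA)}

== RESULT ==
["ball_in(b5,rmA)", "carry(b3,left)", "free(right)", "robot_in(rmA)"]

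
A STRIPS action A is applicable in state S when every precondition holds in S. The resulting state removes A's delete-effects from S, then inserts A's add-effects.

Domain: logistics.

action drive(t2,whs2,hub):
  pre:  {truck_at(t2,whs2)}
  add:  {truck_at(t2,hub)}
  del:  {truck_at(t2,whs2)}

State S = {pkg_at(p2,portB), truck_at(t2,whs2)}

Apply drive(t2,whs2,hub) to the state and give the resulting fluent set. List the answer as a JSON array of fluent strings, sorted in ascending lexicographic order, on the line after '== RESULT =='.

Compute (S \ del) ∪ add:
  pre ⊆ S: {truck_at(t2,whs2)} ⊆ S  — applicable
  S \ del = {pkg_at(p2,portB)}
  ∪ add   = {pkg_at(p2,portB), truck_at(t2,hub)}

== RESULT ==
["pkg_at(p2,portB)", "truck_at(t2,hub)"]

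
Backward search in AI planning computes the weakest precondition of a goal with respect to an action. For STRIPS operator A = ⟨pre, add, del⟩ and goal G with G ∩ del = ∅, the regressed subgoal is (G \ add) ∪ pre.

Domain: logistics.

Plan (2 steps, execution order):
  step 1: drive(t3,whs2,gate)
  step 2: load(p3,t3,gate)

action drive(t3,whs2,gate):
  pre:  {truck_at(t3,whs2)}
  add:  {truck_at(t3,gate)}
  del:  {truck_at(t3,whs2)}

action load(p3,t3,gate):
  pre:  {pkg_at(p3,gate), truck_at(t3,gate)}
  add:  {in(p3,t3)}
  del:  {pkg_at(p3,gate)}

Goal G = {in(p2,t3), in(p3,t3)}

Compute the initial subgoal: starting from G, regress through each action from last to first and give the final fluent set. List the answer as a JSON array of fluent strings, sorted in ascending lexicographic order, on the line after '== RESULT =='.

Work backward from the goal:
  through step 2 (load(p3,t3,gate)): drop {in(p3,t3)}, keep {in(p2,t3)}, require {pkg_at(p3,gate), truck_at(t3,gate)}
    → {in(p2,t3), pkg_at(p3,gate), truck_at(t3,gate)}
  through step 1 (drive(t3,whs2,gate)): drop {truck_at(t3,gate)}, keep {in(p2,t3), pkg_at(p3,gate)}, require {truck_at(t3,whs2)}
    → {in(p2,t3), pkg_at(p3,gate), truck_at(t3,whs2)}

== RESULT ==
["in(p2,t3)", "pkg_at(p3,gate)", "truck_at(t3,whs2)"]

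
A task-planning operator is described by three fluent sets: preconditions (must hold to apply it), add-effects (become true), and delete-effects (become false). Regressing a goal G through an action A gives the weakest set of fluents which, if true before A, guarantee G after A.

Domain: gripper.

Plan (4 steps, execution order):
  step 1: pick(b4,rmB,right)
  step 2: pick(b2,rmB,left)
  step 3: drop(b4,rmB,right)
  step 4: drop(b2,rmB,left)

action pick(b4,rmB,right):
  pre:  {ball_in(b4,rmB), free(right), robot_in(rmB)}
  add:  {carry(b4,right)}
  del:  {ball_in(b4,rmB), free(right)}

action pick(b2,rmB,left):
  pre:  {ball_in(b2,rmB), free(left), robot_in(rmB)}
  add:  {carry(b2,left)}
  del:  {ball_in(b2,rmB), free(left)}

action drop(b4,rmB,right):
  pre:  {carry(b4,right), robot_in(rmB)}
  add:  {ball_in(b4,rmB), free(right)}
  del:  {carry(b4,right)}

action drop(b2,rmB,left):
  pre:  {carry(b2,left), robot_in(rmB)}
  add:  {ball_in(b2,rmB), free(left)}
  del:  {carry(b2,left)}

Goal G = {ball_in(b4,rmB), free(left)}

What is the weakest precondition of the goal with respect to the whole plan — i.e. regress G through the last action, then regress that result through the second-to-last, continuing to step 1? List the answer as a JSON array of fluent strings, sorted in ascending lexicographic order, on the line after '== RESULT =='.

Regress step by step:
  through step 4 (drop(b2,rmB,left)): drop {free(left)}, keep {ball_in(b4,rmB)}, require {carry(b2,left), robot_in(rmB)}
    → {ball_in(b4,rmB), carry(b2,left), robot_in(rmB)}
  through step 3 (drop(b4,rmB,right)): drop {ball_in(b4,rmB)}, keep {carry(b2,left), robot_in(rmB)}, require {carry(b4,right), robot_in(rmB)}
    → {carry(b2,left), carry(b4,right), robot_in(rmB)}
  through step 2 (pick(b2,rmB,left)): drop {carry(b2,left)}, keep {carry(b4,right), robot_in(rmB)}, require {ball_in(b2,rmB), free(left), robot_in(rmB)}
    → {ball_in(b2,rmB), carry(b4,right), free(left), robot_in(rmB)}
  through step 1 (pick(b4,rmB,right)): drop {carry(b4,right)}, keep {ball_in(b2,rmB), free(left), robot_in(rmB)}, require {ball_in(b4,rmB), free(right), robot_in(rmB)}
    → {ball_in(b2,rmB), ball_in(b4,rmB), free(left), free(right), robot_in(rmB)}

== RESULT ==
["ball_in(b2,rmB)", "ball_in(b4,rmB)", "free(left)", "free(right)", "robot_in(rmB)"]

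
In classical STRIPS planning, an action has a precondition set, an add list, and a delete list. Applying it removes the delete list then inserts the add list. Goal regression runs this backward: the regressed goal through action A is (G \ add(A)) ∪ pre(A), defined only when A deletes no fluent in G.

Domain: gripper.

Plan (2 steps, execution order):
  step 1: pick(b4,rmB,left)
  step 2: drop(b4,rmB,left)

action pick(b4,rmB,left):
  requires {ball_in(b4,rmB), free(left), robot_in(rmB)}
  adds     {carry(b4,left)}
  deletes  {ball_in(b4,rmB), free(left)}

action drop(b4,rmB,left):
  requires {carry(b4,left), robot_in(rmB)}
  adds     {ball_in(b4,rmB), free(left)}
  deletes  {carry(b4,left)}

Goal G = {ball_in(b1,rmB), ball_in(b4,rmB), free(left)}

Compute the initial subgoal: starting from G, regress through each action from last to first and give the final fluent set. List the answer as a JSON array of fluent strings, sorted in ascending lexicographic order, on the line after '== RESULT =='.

Work backward from the goal:
  through step 2 (drop(b4,rmB,left)): drop {ball_in(b4,rmB), free(left)}, keep {ball_in(b1,rmB)}, require {carry(b4,left), robot_in(rmB)}
    → {ball_in(b1,rmB), carry(b4,left), robot_in(rmB)}
  through step 1 (pick(b4,rmB,left)): drop {carry(b4,left)}, keep {ball_in(b1,rmB), robot_in(rmB)}, require {ball_in(b4,rmB), free(left), robot_in(rmB)}
    → {ball_in(b1,rmB), ball_in(b4,rmB), free(left), robot_in(rmB)}

== RESULT ==
["ball_in(b1,rmB)", "ball_in(b4,rmB)", "free(left)", "robot_in(rmB)"]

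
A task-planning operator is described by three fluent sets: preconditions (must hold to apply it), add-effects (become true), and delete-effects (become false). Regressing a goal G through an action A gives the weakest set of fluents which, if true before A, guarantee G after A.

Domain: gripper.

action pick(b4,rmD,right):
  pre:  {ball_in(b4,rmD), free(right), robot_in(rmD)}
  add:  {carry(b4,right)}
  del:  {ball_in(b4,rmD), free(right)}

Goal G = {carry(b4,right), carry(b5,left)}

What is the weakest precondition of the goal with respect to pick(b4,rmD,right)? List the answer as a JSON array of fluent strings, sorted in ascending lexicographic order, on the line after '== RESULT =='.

Compute (G \ add) ∪ pre:
  G ∩ del = {}  (empty — regression defined)
  G \ add = {carry(b4,right), carry(b5,left)} \ {carry(b4,right)} = {carry(b5,left)}
  ∪ pre   = {carry(b5,left)} ∪ {ball_in(b4,rmD), free(right), robot_in(rmD)}
          = {ball_in(b4,rmD), carry(b5,left), free(right), robot_in(rmD)}

== RESULT ==
["ball_in(b4,rmD)", "carry(b5,left)", "free(right)", "robot_in(rmD)"]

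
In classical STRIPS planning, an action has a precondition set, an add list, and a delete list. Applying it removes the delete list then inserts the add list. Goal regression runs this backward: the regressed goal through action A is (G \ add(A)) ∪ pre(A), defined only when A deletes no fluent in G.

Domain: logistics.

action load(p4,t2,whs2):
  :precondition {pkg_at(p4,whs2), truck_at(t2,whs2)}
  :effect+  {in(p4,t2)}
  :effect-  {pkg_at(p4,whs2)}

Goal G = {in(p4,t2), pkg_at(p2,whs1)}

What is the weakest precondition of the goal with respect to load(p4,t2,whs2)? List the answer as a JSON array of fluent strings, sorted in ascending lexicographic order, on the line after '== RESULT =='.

Compute (G \ add) ∪ pre:
  G ∩ del = {}  (empty — regression defined)
  G \ add = {in(p4,t2), pkg_at(p2,whs1)} \ {in(p4,t2)} = {pkg_at(p2,whs1)}
  ∪ pre   = {pkg_at(p2,whs1)} ∪ {pkg_at(p4,whs2), truck_at(t2,whs2)}
          = {pkg_at(p2,whs1), pkg_at(p4,whs2), truck_at(t2,whs2)}

== RESULT ==
["pkg_at(p2,whs1)", "pkg_at(p4,whs2)", "truck_at(t2,whs2)"]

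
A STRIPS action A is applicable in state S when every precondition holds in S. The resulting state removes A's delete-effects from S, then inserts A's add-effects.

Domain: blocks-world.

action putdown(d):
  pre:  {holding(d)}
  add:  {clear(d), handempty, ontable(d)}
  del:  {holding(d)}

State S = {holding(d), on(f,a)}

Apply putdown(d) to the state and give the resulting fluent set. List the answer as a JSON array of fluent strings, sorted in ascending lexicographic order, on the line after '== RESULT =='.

Progress:
  pre ⊆ S: {holding(d)} ⊆ S  — applicable
  S \ del = {on(f,a)}
  ∪ add   = {clear(d), handempty, on(f,a), ontable(d)}

== RESULT ==
["clear(d)", "handempty", "on(f,a)", "ontable(d)"]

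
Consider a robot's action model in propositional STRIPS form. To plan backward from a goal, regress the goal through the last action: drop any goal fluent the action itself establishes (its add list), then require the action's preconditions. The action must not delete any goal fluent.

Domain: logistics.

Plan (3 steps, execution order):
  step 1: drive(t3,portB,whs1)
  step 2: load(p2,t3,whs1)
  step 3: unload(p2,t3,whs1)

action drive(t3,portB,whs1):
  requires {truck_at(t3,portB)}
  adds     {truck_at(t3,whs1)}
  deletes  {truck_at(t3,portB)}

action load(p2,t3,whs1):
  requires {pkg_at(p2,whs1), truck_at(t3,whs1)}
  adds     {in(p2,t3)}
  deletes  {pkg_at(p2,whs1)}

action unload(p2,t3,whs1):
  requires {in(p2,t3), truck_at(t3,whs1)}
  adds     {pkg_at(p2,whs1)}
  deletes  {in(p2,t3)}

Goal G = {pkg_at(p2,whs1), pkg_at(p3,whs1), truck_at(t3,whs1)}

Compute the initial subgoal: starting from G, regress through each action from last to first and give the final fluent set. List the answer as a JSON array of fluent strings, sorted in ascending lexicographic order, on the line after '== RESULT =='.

Work backward from the goal:
  through step 3 (unload(p2,t3,whs1)): drop {pkg_at(p2,whs1)}, keep {pkg_at(p3,whs1), truck_at(t3,whs1)}, require {in(p2,t3), truck_at(t3,whs1)}
    → {in(p2,t3), pkg_at(p3,whs1), truck_at(t3,whs1)}
  through step 2 (load(p2,t3,whs1)): drop {in(p2,t3)}, keep {pkg_at(p3,whs1), truck_at(t3,whs1)}, require {pkg_at(p2,whs1), truck_at(t3,whs1)}
    → {pkg_at(p2,whs1), pkg_at(p3,whs1), truck_at(t3,whs1)}
  through step 1 (drive(t3,portB,whs1)): drop {truck_at(t3,whs1)}, keep {pkg_at(p2,whs1), pkg_at(p3,whs1)}, require {truck_at(t3,portB)}
    → {pkg_at(p2,whs1), pkg_at(p3,whs1), truck_at(t3,portB)}

== RESULT ==
["pkg_at(p2,whs1)", "pkg_at(p3,whs1)", "truck_at(t3,portB)"]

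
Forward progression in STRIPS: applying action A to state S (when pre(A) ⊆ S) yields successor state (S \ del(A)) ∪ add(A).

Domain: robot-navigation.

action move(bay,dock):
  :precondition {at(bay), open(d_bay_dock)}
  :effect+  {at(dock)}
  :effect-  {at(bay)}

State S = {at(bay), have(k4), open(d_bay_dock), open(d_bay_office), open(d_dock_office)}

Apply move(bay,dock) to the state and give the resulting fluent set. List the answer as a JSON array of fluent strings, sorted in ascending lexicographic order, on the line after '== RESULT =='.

Compute (S \ del) ∪ add:
  pre ⊆ S: {at(bay), open(d_bay_dock)} ⊆ S  — applicable
  S \ del = {have(k4), open(d_bay_dock), open(d_bay_office), open(d_dock_office)}
  ∪ add   = {at(dock), have(k4), open(d_bay_dock), open(d_bay_office), open(d_dock_office)}

== RESULT ==
["at(dock)", "have(k4)", "open(d_bay_dock)", "open(d_bay_office)", "open(d_dock_office)"]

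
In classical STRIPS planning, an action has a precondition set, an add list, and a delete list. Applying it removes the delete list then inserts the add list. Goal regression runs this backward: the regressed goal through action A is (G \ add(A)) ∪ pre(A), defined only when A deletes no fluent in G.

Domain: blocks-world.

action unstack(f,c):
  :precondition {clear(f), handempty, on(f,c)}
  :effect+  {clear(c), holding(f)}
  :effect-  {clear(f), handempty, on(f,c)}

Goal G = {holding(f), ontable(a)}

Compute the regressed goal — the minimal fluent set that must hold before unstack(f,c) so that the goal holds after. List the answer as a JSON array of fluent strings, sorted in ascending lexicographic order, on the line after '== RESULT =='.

Regress:
  G ∩ del = {}  (empty — regression defined)
  G \ add = {holding(f), ontable(a)} \ {clear(c), holding(f)} = {ontable(a)}
  ∪ pre   = {ontable(a)} ∪ {clear(f), handempty, on(f,c)}
          = {clear(f), handempty, on(f,c), ontable(a)}

== RESULT ==
["clear(f)", "handempty", "on(f,c)", "ontable(a)"]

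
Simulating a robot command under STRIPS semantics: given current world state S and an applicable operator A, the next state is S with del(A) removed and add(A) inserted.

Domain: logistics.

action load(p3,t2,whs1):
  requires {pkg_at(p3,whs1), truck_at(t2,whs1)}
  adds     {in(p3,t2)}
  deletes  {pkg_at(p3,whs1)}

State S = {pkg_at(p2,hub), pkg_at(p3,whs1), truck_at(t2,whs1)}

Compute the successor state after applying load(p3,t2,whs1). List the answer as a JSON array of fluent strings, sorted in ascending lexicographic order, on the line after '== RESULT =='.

Compute (S \ del) ∪ add:
  pre ⊆ S: {pkg_at(p3,whs1), truck_at(t2,whs1)} ⊆ S  — applicable
  S \ del = {pkg_at(p2,hub), truck_at(t2,whs1)}
  ∪ add   = {in(p3,t2), pkg_at(p2,hub), truck_at(t2,whs1)}

== RESULT ==
["in(p3,t2)", "pkg_at(p2,hub)", "truck_at(t2,whs1)"]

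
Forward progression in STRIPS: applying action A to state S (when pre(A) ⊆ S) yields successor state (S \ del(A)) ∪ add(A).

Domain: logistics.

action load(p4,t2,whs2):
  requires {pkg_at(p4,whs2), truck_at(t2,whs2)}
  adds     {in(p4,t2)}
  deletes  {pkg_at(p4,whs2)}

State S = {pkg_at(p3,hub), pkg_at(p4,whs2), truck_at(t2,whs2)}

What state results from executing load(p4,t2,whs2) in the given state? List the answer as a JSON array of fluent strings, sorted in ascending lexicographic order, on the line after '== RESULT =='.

Progress:
  pre ⊆ S: {pkg_at(p4,whs2), truck_at(t2,whs2)} ⊆ S  — applicable
  S \ del = {pkg_at(p3,hub), truck_at(t2,whs2)}
  ∪ add   = {in(p4,t2), pkg_at(p3,hub), truck_at(t2,whs2)}

== RESULT ==
["in(p4,t2)", "pkg_at(p3,hub)", "truck_at(t2,whs2)"]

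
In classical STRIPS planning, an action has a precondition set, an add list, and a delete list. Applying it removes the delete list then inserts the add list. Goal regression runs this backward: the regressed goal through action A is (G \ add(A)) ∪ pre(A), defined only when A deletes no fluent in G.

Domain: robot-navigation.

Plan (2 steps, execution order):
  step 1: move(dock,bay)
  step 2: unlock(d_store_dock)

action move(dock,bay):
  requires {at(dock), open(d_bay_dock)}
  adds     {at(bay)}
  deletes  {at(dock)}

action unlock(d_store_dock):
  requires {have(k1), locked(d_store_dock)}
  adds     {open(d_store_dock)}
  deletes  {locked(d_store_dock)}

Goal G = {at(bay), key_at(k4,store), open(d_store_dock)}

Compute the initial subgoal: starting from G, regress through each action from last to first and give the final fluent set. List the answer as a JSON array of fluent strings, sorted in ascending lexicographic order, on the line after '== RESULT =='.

Work backward from the goal:
  through step 2 (unlock(d_store_dock)): drop {open(d_store_dock)}, keep {at(bay), key_at(k4,store)}, require {have(k1), locked(d_store_dock)}
    → {at(bay), have(k1), key_at(k4,store), locked(d_store_dock)}
  through step 1 (move(dock,bay)): drop {at(bay)}, keep {have(k1), key_at(k4,store), locked(d_store_dock)}, require {at(dock), open(d_bay_dock)}
    → {at(dock), have(k1), key_at(k4,store), locked(d_store_dock), open(d_bay_dock)}

== RESULT ==
["at(dock)", "have(k1)", "key_at(k4,store)", "locked(d_store_dock)", "open(d_bay_dock)"]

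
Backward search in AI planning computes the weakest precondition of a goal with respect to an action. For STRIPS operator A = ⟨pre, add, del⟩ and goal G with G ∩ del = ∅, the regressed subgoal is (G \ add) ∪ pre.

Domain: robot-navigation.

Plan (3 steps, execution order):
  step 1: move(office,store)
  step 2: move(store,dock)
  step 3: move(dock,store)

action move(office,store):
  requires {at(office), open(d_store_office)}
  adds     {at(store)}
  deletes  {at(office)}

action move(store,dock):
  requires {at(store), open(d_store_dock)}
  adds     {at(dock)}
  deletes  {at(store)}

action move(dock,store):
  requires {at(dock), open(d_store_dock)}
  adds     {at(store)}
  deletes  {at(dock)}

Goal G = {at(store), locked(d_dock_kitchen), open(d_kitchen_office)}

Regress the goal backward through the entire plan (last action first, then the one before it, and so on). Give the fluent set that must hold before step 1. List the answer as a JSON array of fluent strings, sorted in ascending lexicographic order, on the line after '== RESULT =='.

Regress step by step:
  through step 3 (move(dock,store)): drop {at(store)}, keep {locked(d_dock_kitchen), open(d_kitchen_office)}, require {at(dock), open(d_store_dock)}
    → {at(dock), locked(d_dock_kitchen), open(d_kitchen_office), open(d_store_dock)}
  through step 2 (move(store,dock)): drop {at(dock)}, keep {locked(d_dock_kitchen), open(d_kitchen_office), open(d_store_dock)}, require {at(store), open(d_store_dock)}
    → {at(store), locked(d_dock_kitchen), open(d_kitchen_office), open(d_store_dock)}
  through step 1 (move(office,store)): drop {at(store)}, keep {locked(d_dock_kitchen), open(d_kitchen_office), open(d_store_dock)}, require {at(office), open(d_store_office)}
    → {at(office), locked(d_dock_kitchen), open(d_kitchen_office), open(d_store_dock), open(d_store_office)}

== RESULT ==
["at(office)", "locked(d_dock_kitchen)", "open(d_kitchen_office)", "open(d_store_dock)", "open(d_store_office)"]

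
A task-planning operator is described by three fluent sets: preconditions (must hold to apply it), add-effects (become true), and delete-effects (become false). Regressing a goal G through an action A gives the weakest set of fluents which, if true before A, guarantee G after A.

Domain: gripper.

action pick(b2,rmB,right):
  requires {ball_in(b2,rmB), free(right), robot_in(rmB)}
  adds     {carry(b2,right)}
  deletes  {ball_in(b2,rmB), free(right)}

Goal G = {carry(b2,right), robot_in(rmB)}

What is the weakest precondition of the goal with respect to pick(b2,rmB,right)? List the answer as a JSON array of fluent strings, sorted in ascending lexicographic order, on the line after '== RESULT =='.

Compute (G \ add) ∪ pre:
  G ∩ del = {}  (empty — regression defined)
  G \ add = {carry(b2,right), robot_in(rmB)} \ {carry(b2,right)} = {robot_in(rmB)}
  ∪ pre   = {robot_in(rmB)} ∪ {ball_in(b2,rmB), free(right), robot_in(rmB)}
          = {ball_in(b2,rmB), free(right), robot_in(rmB)}

== RESULT ==
["ball_in(b2,rmB)", "free(right)", "robot_in(rmB)"]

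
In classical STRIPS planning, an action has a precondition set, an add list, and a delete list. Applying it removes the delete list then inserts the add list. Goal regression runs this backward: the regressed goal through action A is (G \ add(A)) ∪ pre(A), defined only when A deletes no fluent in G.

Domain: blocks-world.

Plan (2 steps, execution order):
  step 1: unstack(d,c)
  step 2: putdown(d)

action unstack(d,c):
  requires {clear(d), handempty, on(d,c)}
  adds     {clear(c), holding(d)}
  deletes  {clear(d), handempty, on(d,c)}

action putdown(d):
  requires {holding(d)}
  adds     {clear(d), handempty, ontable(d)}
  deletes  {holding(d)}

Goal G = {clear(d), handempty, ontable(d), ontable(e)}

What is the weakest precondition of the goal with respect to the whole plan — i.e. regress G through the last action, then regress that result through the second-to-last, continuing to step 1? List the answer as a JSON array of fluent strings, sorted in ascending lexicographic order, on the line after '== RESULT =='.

Regress step by step:
  through step 2 (putdown(d)): drop {clear(d), handempty, ontable(d)}, keep {ontable(e)}, require {holding(d)}
    → {holding(d), ontable(e)}
  through step 1 (unstack(d,c)): drop {holding(d)}, keep {ontable(e)}, require {clear(d), handempty, on(d,c)}
    → {clear(d), handempty, on(d,c), ontable(e)}

== RESULT ==
["clear(d)", "handempty", "on(d,c)", "ontable(e)"]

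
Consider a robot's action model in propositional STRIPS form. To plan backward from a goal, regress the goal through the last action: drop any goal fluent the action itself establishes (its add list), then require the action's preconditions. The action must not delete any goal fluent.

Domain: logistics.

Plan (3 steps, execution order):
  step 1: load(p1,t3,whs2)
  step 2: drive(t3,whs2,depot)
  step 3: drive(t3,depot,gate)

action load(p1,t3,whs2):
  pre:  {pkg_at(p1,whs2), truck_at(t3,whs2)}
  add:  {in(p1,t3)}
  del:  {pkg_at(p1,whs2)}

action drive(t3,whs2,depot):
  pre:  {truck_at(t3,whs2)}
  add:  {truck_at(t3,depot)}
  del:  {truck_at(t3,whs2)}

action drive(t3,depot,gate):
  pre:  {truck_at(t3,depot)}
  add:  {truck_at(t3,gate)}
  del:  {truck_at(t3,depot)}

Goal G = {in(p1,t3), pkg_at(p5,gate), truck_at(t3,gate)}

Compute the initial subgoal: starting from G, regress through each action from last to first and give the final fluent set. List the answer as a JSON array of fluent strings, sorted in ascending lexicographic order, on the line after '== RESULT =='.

Regress step by step:
  through step 3 (drive(t3,depot,gate)): drop {truck_at(t3,gate)}, keep {in(p1,t3), pkg_at(p5,gate)}, require {truck_at(t3,depot)}
    → {in(p1,t3), pkg_at(p5,gate), truck_at(t3,depot)}
  through step 2 (drive(t3,whs2,depot)): drop {truck_at(t3,depot)}, keep {in(p1,t3), pkg_at(p5,gate)}, require {truck_at(t3,whs2)}
    → {in(p1,t3), pkg_at(p5,gate), truck_at(t3,whs2)}
  through step 1 (load(p1,t3,whs2)): drop {in(p1,t3)}, keep {pkg_at(p5,gate), truck_at(t3,whs2)}, require {pkg_at(p1,whs2), truck_at(t3,whs2)}
    → {pkg_at(p1,whs2), pkg_at(p5,gate), truck_at(t3,whs2)}

== RESULT ==
["pkg_at(p1,whs2)", "pkg_at(p5,gate)", "truck_at(t3,whs2)"]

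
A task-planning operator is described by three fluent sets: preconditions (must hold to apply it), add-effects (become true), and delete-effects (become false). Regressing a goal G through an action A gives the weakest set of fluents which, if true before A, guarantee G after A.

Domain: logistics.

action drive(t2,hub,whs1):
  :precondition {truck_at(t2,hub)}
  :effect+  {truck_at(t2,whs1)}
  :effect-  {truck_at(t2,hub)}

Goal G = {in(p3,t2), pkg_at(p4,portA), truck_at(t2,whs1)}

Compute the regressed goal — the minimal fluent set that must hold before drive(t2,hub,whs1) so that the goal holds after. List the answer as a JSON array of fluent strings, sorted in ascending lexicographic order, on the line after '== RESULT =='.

Regress:
  G ∩ del = {}  (empty — regression defined)
  G \ add = {in(p3,t2), pkg_at(p4,portA), truck_at(t2,whs1)} \ {truck_at(t2,whs1)} = {in(p3,t2), pkg_at(p4,portA)}
  ∪ pre   = {in(p3,t2), pkg_at(p4,portA)} ∪ {truck_at(t2,hub)}
          = {in(p3,t2), pkg_at(p4,portA), truck_at(t2,hub)}

== RESULT ==
["in(p3,t2)", "pkg_at(p4,portA)", "truck_at(t2,hub)"]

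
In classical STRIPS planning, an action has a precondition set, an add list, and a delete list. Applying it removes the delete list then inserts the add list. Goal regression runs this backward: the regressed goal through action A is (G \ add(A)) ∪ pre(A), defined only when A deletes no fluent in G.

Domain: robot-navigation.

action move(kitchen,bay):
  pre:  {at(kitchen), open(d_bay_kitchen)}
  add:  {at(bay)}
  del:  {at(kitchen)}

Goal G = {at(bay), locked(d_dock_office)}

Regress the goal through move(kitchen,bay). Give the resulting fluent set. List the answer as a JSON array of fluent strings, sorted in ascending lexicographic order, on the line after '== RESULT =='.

Compute (G \ add) ∪ pre:
  G ∩ del = {}  (empty — regression defined)
  G \ add = {at(bay), locked(d_dock_office)} \ {at(bay)} = {locked(d_dock_office)}
  ∪ pre   = {locked(d_dock_office)} ∪ {at(kitchen), open(d_bay_kitchen)}
          = {at(kitchen), locked(d_dock_office), open(d_bay_kitchen)}

== RESULT ==
["at(kitchen)", "locked(d_dock_office)", "open(d_bay_kitchen)"]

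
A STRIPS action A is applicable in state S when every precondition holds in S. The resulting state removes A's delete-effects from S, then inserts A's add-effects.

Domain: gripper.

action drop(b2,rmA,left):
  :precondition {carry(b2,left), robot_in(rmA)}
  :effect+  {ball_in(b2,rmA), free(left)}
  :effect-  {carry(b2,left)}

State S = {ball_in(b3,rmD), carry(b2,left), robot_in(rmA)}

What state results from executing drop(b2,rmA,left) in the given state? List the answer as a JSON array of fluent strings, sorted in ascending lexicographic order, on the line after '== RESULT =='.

Compute (S \ del) ∪ add:
  pre ⊆ S: {carry(b2,left), robot_in(rmA)} ⊆ S  — applicable
  S \ del = {ball_in(b3,rmD), robot_in(rmA)}
  ∪ add   = {ball_in(b2,rmA), ball_in(b3,rmD), free(left), robot_in(rmA)}

== RESULT ==
["ball_in(b2,rmA)", "ball_in(b3,rmD)", "free(left)", "robot_in(rmA)"]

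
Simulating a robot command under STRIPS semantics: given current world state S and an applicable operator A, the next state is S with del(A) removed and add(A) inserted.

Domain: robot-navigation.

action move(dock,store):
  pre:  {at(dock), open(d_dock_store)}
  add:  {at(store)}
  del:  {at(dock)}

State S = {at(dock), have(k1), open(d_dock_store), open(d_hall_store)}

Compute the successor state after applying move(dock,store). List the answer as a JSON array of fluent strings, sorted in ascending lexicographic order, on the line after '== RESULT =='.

Progress:
  pre ⊆ S: {at(dock), open(d_dock_store)} ⊆ S  — applicable
  S \ del = {have(k1), open(d_dock_store), open(d_hall_store)}
  ∪ add   = {at(store), have(k1), open(d_dock_store), open(d_hall_store)}

== RESULT ==
["at(store)", "have(k1)", "open(d_dock_store)", "open(d_hall_store)"]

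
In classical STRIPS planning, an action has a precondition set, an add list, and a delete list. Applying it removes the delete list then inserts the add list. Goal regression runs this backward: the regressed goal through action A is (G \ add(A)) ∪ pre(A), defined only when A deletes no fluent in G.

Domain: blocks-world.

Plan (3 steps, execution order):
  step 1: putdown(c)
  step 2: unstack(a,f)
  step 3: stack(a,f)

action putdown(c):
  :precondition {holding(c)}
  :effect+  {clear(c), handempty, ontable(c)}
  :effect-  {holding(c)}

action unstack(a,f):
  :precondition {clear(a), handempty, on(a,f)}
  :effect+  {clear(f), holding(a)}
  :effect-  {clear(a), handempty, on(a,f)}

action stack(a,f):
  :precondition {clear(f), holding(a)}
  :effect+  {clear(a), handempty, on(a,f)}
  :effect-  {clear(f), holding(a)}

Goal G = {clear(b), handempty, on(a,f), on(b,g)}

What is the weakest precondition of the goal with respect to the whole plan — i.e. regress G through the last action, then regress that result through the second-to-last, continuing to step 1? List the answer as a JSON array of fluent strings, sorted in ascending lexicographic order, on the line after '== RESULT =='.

Regress step by step:
  through step 3 (stack(a,f)): drop {handempty, on(a,f)}, keep {clear(b), on(b,g)}, require {clear(f), holding(a)}
    → {clear(b), clear(f), holding(a), on(b,g)}
  through step 2 (unstack(a,f)): drop {clear(f), holding(a)}, keep {clear(b), on(b,g)}, require {clear(a), handempty, on(a,f)}
    → {clear(a), clear(b), handempty, on(a,f), on(b,g)}
  through step 1 (putdown(c)): drop {handempty}, keep {clear(a), clear(b), on(a,f), on(b,g)}, require {holding(c)}
    → {clear(a), clear(b), holding(c), on(a,f), on(b,g)}

== RESULT ==
["clear(a)", "clear(b)", "holding(c)", "on(a,f)", "on(b,g)"]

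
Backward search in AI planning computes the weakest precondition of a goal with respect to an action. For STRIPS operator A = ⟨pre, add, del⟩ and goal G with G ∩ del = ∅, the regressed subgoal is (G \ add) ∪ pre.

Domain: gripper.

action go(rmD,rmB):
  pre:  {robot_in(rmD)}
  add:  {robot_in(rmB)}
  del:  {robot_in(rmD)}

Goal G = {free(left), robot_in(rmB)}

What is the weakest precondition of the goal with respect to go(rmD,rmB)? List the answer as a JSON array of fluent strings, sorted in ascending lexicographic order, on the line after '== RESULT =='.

Regress:
  G ∩ del = {}  (empty — regression defined)
  G \ add = {free(left), robot_in(rmB)} \ {robot_in(rmB)} = {free(left)}
  ∪ pre   = {free(left)} ∪ {robot_in(rmD)}
          = {free(left), robot_in(rmD)}

== RESULT ==
["free(left)", "robot_in(rmD)"]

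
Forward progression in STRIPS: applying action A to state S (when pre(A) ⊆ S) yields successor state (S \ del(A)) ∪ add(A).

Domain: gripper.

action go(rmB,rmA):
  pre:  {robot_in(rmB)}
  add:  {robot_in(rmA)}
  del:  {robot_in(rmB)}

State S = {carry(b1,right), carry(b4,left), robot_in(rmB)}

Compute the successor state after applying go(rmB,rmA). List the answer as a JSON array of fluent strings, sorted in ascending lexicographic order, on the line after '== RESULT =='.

Progress:
  pre ⊆ S: {robot_in(rmB)} ⊆ S  — applicable
  S \ del = {carry(b1,right), carry(b4,left)}
  ∪ add   = {carry(b1,right), carry(b4,left), robot_in(rmA)}

== RESULT ==
["carry(b1,right)", "carry(b4,left)", "robot_in(rmA)"]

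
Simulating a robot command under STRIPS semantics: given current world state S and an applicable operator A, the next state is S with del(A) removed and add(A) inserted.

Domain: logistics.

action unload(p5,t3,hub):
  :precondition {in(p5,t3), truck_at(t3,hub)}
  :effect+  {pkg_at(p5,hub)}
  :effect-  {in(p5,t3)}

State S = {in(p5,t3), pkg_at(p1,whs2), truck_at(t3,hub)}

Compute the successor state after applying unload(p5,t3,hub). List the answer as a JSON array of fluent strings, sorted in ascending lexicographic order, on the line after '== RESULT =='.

Progress:
  pre ⊆ S: {in(p5,t3), truck_at(t3,hub)} ⊆ S  — applicable
  S \ del = {pkg_at(p1,whs2), truck_at(t3,hub)}
  ∪ add   = {pkg_at(p1,whs2), pkg_at(p5,hub), truck_at(t3,hub)}

== RESULT ==
["pkg_at(p1,whs2)", "pkg_at(p5,hub)", "truck_at(t3,hub)"]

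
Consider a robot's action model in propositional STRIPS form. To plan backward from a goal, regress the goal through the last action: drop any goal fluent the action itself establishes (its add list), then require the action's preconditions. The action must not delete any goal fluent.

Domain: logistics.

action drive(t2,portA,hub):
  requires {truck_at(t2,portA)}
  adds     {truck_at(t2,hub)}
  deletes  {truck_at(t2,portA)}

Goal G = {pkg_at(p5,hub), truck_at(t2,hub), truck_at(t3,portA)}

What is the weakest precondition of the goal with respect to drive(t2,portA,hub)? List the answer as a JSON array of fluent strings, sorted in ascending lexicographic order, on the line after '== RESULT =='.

Regress:
  G ∩ del = {}  (empty — regression defined)
  G \ add = {pkg_at(p5,hub), truck_at(t2,hub), truck_at(t3,portA)} \ {truck_at(t2,hub)} = {pkg_at(p5,hub), truck_at(t3,portA)}
  ∪ pre   = {pkg_at(p5,hub), truck_at(t3,portA)} ∪ {truck_at(t2,portA)}
          = {pkg_at(p5,hub), truck_at(t2,portA), truck_at(t3,portA)}

== RESULT ==
["pkg_at(p5,hub)", "truck_at(t2,portA)", "truck_at(t3,portA)"]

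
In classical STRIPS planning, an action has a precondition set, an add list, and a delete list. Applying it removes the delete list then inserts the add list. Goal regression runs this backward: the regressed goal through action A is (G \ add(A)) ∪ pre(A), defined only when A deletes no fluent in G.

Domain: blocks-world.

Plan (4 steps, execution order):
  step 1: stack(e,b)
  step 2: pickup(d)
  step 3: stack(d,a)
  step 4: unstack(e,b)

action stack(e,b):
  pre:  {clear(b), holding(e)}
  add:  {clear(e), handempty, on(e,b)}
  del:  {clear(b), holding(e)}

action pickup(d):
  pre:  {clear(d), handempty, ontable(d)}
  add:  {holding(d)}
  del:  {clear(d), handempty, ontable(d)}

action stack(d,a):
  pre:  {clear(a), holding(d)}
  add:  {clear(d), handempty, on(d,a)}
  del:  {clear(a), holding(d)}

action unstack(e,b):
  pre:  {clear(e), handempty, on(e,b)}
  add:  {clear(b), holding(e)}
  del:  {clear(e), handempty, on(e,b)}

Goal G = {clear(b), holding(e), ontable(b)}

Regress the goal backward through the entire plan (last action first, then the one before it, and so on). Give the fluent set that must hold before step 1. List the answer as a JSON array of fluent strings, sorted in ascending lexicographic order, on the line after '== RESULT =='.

Work backward from the goal:
  through step 4 (unstack(e,b)): drop {clear(b), holding(e)}, keep {ontable(b)}, require {clear(e), handempty, on(e,b)}
    → {clear(e), handempty, on(e,b), ontable(b)}
  through step 3 (stack(d,a)): drop {handempty}, keep {clear(e), on(e,b), ontable(b)}, require {clear(a), holding(d)}
    → {clear(a), clear(e), holding(d), on(e,b), ontable(b)}
  through step 2 (pickup(d)): drop {holding(d)}, keep {clear(a), clear(e), on(e,b), ontable(b)}, require {clear(d), handempty, ontable(d)}
    → {clear(a), clear(d), clear(e), handempty, on(e,b), ontable(b), ontable(d)}
  through step 1 (stack(e,b)): drop {clear(e), handempty, on(e,b)}, keep {clear(a), clear(d), ontable(b), ontable(d)}, require {clear(b), holding(e)}
    → {clear(a), clear(b), clear(d), holding(e), ontable(b), ontable(d)}

== RESULT ==
["clear(a)", "clear(b)", "clear(d)", "holding(e)", "ontable(b)", "ontable(d)"]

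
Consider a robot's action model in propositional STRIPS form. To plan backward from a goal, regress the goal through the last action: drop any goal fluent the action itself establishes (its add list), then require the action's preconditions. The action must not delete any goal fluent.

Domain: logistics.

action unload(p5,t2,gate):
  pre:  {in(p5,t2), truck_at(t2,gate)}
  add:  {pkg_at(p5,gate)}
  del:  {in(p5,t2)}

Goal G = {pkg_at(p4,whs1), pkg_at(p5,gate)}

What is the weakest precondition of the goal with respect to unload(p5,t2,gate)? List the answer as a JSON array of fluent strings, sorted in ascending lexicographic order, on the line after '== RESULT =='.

Regress:
  G ∩ del = {}  (empty — regression defined)
  G \ add = {pkg_at(p4,whs1), pkg_at(p5,gate)} \ {pkg_at(p5,gate)} = {pkg_at(p4,whs1)}
  ∪ pre   = {pkg_at(p4,whs1)} ∪ {in(p5,t2), truck_at(t2,gate)}
          = {in(p5,t2), pkg_at(p4,whs1), truck_at(t2,gate)}

== RESULT ==
["in(p5,t2)", "pkg_at(p4,whs1)", "truck_at(t2,gate)"]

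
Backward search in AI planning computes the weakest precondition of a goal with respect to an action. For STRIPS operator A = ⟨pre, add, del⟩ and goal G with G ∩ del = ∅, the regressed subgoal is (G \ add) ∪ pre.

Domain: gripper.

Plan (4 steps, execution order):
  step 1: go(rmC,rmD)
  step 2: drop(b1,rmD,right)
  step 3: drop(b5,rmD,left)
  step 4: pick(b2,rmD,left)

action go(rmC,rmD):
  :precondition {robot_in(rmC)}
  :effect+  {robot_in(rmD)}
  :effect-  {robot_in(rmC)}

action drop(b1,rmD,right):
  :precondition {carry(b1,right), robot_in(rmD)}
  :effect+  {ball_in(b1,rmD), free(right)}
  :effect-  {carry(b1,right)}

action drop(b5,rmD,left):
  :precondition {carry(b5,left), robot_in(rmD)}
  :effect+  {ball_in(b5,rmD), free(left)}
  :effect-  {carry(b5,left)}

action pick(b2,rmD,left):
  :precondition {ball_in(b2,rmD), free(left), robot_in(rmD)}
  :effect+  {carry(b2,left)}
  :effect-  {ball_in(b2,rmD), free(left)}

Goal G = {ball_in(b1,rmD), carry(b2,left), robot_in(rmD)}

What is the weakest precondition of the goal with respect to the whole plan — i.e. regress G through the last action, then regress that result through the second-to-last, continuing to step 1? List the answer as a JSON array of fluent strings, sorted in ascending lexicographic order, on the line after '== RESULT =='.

Regress step by step:
  through step 4 (pick(b2,rmD,left)): drop {carry(b2,left)}, keep {ball_in(b1,rmD), robot_in(rmD)}, require {ball_in(b2,rmD), free(left), robot_in(rmD)}
    → {ball_in(b1,rmD), ball_in(b2,rmD), free(left), robot_in(rmD)}
  through step 3 (drop(b5,rmD,left)): drop {free(left)}, keep {ball_in(b1,rmD), ball_in(b2,rmD), robot_in(rmD)}, require {carry(b5,left), robot_in(rmD)}
    → {ball_in(b1,rmD), ball_in(b2,rmD), carry(b5,left), robot_in(rmD)}
  through step 2 (drop(b1,rmD,right)): drop {ball_in(b1,rmD)}, keep {ball_in(b2,rmD), carry(b5,left), robot_in(rmD)}, require {carry(b1,right), robot_in(rmD)}
    → {ball_in(b2,rmD), carry(b1,right), carry(b5,left), robot_in(rmD)}
  through step 1 (go(rmC,rmD)): drop {robot_in(rmD)}, keep {ball_in(b2,rmD), carry(b1,right), carry(b5,left)}, require {robot_in(rmC)}
    → {ball_in(b2,rmD), carry(b1,right), carry(b5,left), robot_in(rmC)}

== RESULT ==
["ball_in(b2,rmD)", "carry(b1,right)", "carry(b5,left)", "robot_in(rmC)"]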